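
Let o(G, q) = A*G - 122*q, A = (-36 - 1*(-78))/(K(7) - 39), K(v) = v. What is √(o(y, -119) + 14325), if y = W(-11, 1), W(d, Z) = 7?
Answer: √461341/4 ≈ 169.81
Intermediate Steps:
y = 7
A = -21/16 (A = (-36 - 1*(-78))/(7 - 39) = (-36 + 78)/(-32) = 42*(-1/32) = -21/16 ≈ -1.3125)
o(G, q) = -122*q - 21*G/16 (o(G, q) = -21*G/16 - 122*q = -122*q - 21*G/16)
√(o(y, -119) + 14325) = √((-122*(-119) - 21/16*7) + 14325) = √((14518 - 147/16) + 14325) = √(232141/16 + 14325) = √(461341/16) = √461341/4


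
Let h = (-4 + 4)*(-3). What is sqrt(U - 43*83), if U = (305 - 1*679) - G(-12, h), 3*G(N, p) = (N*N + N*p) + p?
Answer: I*sqrt(3991) ≈ 63.174*I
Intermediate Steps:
h = 0 (h = 0*(-3) = 0)
G(N, p) = p/3 + N**2/3 + N*p/3 (G(N, p) = ((N*N + N*p) + p)/3 = ((N**2 + N*p) + p)/3 = (p + N**2 + N*p)/3 = p/3 + N**2/3 + N*p/3)
U = -422 (U = (305 - 1*679) - ((1/3)*0 + (1/3)*(-12)**2 + (1/3)*(-12)*0) = (305 - 679) - (0 + (1/3)*144 + 0) = -374 - (0 + 48 + 0) = -374 - 1*48 = -374 - 48 = -422)
sqrt(U - 43*83) = sqrt(-422 - 43*83) = sqrt(-422 - 3569) = sqrt(-3991) = I*sqrt(3991)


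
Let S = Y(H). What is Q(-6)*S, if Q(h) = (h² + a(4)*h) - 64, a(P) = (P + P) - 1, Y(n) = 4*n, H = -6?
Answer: 1680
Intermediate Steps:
a(P) = -1 + 2*P (a(P) = 2*P - 1 = -1 + 2*P)
Q(h) = -64 + h² + 7*h (Q(h) = (h² + (-1 + 2*4)*h) - 64 = (h² + (-1 + 8)*h) - 64 = (h² + 7*h) - 64 = -64 + h² + 7*h)
S = -24 (S = 4*(-6) = -24)
Q(-6)*S = (-64 + (-6)² + 7*(-6))*(-24) = (-64 + 36 - 42)*(-24) = -70*(-24) = 1680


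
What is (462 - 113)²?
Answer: 121801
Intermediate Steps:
(462 - 113)² = 349² = 121801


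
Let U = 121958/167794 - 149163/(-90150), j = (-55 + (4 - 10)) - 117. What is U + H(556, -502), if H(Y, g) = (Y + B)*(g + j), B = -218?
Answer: -579444734862313/2521104850 ≈ -2.2984e+5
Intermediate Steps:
j = -178 (j = (-55 - 6) - 117 = -61 - 117 = -178)
H(Y, g) = (-218 + Y)*(-178 + g) (H(Y, g) = (Y - 218)*(g - 178) = (-218 + Y)*(-178 + g))
U = 6003861687/2521104850 (U = 121958*(1/167794) - 149163*(-1/90150) = 60979/83897 + 49721/30050 = 6003861687/2521104850 ≈ 2.3814)
U + H(556, -502) = 6003861687/2521104850 + (38804 - 218*(-502) - 178*556 + 556*(-502)) = 6003861687/2521104850 + (38804 + 109436 - 98968 - 279112) = 6003861687/2521104850 - 229840 = -579444734862313/2521104850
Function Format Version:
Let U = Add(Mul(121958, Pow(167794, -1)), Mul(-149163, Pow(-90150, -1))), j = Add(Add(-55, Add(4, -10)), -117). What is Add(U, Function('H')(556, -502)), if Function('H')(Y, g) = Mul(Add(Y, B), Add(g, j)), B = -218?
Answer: Rational(-579444734862313, 2521104850) ≈ -2.2984e+5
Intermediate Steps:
j = -178 (j = Add(Add(-55, -6), -117) = Add(-61, -117) = -178)
Function('H')(Y, g) = Mul(Add(-218, Y), Add(-178, g)) (Function('H')(Y, g) = Mul(Add(Y, -218), Add(g, -178)) = Mul(Add(-218, Y), Add(-178, g)))
U = Rational(6003861687, 2521104850) (U = Add(Mul(121958, Rational(1, 167794)), Mul(-149163, Rational(-1, 90150))) = Add(Rational(60979, 83897), Rational(49721, 30050)) = Rational(6003861687, 2521104850) ≈ 2.3814)
Add(U, Function('H')(556, -502)) = Add(Rational(6003861687, 2521104850), Add(38804, Mul(-218, -502), Mul(-178, 556), Mul(556, -502))) = Add(Rational(6003861687, 2521104850), Add(38804, 109436, -98968, -279112)) = Add(Rational(6003861687, 2521104850), -229840) = Rational(-579444734862313, 2521104850)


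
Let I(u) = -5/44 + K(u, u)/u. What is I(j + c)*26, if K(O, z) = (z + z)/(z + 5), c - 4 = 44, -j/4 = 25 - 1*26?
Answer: -2561/1254 ≈ -2.0423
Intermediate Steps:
j = 4 (j = -4*(25 - 1*26) = -4*(25 - 26) = -4*(-1) = 4)
c = 48 (c = 4 + 44 = 48)
K(O, z) = 2*z/(5 + z) (K(O, z) = (2*z)/(5 + z) = 2*z/(5 + z))
I(u) = -5/44 + 2/(5 + u) (I(u) = -5/44 + (2*u/(5 + u))/u = -5*1/44 + 2/(5 + u) = -5/44 + 2/(5 + u))
I(j + c)*26 = ((63 - 5*(4 + 48))/(44*(5 + (4 + 48))))*26 = ((63 - 5*52)/(44*(5 + 52)))*26 = ((1/44)*(63 - 260)/57)*26 = ((1/44)*(1/57)*(-197))*26 = -197/2508*26 = -2561/1254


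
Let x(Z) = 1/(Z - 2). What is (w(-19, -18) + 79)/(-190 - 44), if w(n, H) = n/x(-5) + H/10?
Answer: -1051/1170 ≈ -0.89829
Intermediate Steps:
x(Z) = 1/(-2 + Z)
w(n, H) = -7*n + H/10 (w(n, H) = n/(1/(-2 - 5)) + H/10 = n/(1/(-7)) + H*(1/10) = n/(-1/7) + H/10 = n*(-7) + H/10 = -7*n + H/10)
(w(-19, -18) + 79)/(-190 - 44) = ((-7*(-19) + (1/10)*(-18)) + 79)/(-190 - 44) = ((133 - 9/5) + 79)/(-234) = (656/5 + 79)*(-1/234) = (1051/5)*(-1/234) = -1051/1170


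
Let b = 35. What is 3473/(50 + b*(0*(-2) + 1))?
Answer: 3473/85 ≈ 40.859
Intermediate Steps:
3473/(50 + b*(0*(-2) + 1)) = 3473/(50 + 35*(0*(-2) + 1)) = 3473/(50 + 35*(0 + 1)) = 3473/(50 + 35*1) = 3473/(50 + 35) = 3473/85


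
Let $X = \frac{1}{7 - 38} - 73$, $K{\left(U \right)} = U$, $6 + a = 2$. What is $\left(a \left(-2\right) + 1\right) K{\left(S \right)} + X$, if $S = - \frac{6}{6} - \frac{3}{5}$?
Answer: $- \frac{13552}{155} \approx -87.432$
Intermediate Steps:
$a = -4$ ($a = -6 + 2 = -4$)
$S = - \frac{8}{5}$ ($S = \left(-6\right) \frac{1}{6} - \frac{3}{5} = -1 - \frac{3}{5} = - \frac{8}{5} \approx -1.6$)
$X = - \frac{2264}{31}$ ($X = \frac{1}{-31} - 73 = - \frac{1}{31} - 73 = - \frac{2264}{31} \approx -73.032$)
$\left(a \left(-2\right) + 1\right) K{\left(S \right)} + X = \left(\left(-4\right) \left(-2\right) + 1\right) \left(- \frac{8}{5}\right) - \frac{2264}{31} = \left(8 + 1\right) \left(- \frac{8}{5}\right) - \frac{2264}{31} = 9 \left(- \frac{8}{5}\right) - \frac{2264}{31} = - \frac{72}{5} - \frac{2264}{31} = - \frac{13552}{155}$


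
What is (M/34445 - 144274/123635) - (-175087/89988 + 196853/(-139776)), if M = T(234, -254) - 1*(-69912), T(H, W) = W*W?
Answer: 362445752979284035/59517176558554624 ≈ 6.0898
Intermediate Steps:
T(H, W) = W²
M = 134428 (M = (-254)² - 1*(-69912) = 64516 + 69912 = 134428)
(M/34445 - 144274/123635) - (-175087/89988 + 196853/(-139776)) = (134428/34445 - 144274/123635) - (-175087/89988 + 196853/(-139776)) = (134428*(1/34445) - 144274*1/123635) - (-175087*1/89988 + 196853*(-1/139776)) = (134428/34445 - 144274/123635) - (-175087/89988 - 196853/139776) = 466019514/170344303 - 1*(-1171871341/349393408) = 466019514/170344303 + 1171871341/349393408 = 362445752979284035/59517176558554624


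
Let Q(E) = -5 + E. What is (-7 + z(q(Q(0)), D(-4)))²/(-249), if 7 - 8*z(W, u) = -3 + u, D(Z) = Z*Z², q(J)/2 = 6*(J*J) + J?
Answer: -27/1328 ≈ -0.020331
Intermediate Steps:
q(J) = 2*J + 12*J² (q(J) = 2*(6*(J*J) + J) = 2*(6*J² + J) = 2*(J + 6*J²) = 2*J + 12*J²)
D(Z) = Z³
z(W, u) = 5/4 - u/8 (z(W, u) = 7/8 - (-3 + u)/8 = 7/8 + (3/8 - u/8) = 5/4 - u/8)
(-7 + z(q(Q(0)), D(-4)))²/(-249) = (-7 + (5/4 - ⅛*(-4)³))²/(-249) = (-7 + (5/4 - ⅛*(-64)))²*(-1/249) = (-7 + (5/4 + 8))²*(-1/249) = (-7 + 37/4)²*(-1/249) = (9/4)²*(-1/249) = (81/16)*(-1/249) = -27/1328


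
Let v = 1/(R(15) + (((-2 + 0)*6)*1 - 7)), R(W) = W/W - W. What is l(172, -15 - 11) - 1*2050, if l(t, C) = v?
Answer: -67651/33 ≈ -2050.0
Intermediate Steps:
R(W) = 1 - W
v = -1/33 (v = 1/((1 - 1*15) + (((-2 + 0)*6)*1 - 7)) = 1/((1 - 15) + (-2*6*1 - 7)) = 1/(-14 + (-12*1 - 7)) = 1/(-14 + (-12 - 7)) = 1/(-14 - 19) = 1/(-33) = -1/33 ≈ -0.030303)
l(t, C) = -1/33
l(172, -15 - 11) - 1*2050 = -1/33 - 1*2050 = -1/33 - 2050 = -67651/33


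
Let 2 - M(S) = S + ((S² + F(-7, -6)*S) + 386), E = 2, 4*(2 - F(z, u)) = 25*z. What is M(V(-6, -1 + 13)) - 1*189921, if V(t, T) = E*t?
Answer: -189888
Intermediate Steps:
F(z, u) = 2 - 25*z/4
V(t, T) = 2*t
M(S) = -384 - S² - 187*S/4 (M(S) = 2 - (S + ((S² + (2 - 25/4*(-7))*S) + 386)) = 2 - (S + ((S² + (2 + 175/4)*S) + 386)) = 2 - (S + ((S² + 183*S/4) + 386)) = 2 - (S + (386 + S² + 183*S/4)) = 2 - (386 + S² + 187*S/4) = 2 + (-386 - S² - 187*S/4) = -384 - S² - 187*S/4)
M(V(-6, -1 + 13)) - 1*189921 = (-384 - (2*(-6))² - 187*(-6)/2) - 1*189921 = (-384 - 1*(-12)² - 187/4*(-12)) - 189921 = (-384 - 1*144 + 561) - 189921 = (-384 - 144 + 561) - 189921 = 33 - 189921 = -189888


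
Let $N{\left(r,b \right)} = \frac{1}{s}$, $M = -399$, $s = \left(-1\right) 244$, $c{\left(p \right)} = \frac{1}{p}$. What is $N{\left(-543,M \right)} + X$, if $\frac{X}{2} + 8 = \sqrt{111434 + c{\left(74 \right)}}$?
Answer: $- \frac{3905}{244} + \frac{\sqrt{610212658}}{37} \approx 651.63$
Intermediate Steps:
$X = -16 + \frac{\sqrt{610212658}}{37}$ ($X = -16 + 2 \sqrt{111434 + \frac{1}{74}} = -16 + 2 \sqrt{\frac{8246117}{74}} = -16 + 2 \frac{\sqrt{610212658}}{74} = -16 + \frac{\sqrt{610212658}}{37} \approx 651.63$)
$s = -244$
$N{\left(r,b \right)} = - \frac{1}{244}$ ($N{\left(r,b \right)} = \frac{1}{-244} = - \frac{1}{244}$)
$N{\left(-543,M \right)} + X = - \frac{1}{244} - \left(16 - \frac{\sqrt{610212658}}{37}\right) = - \frac{3905}{244} + \frac{\sqrt{610212658}}{37}$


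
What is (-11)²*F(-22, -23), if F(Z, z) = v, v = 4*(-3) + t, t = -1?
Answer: -1573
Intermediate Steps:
v = -13 (v = 4*(-3) - 1 = -12 - 1 = -13)
F(Z, z) = -13
(-11)²*F(-22, -23) = (-11)²*(-13) = 121*(-13) = -1573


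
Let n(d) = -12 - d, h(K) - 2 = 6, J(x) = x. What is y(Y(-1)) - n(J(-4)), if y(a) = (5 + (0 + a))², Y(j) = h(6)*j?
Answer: 17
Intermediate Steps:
h(K) = 8 (h(K) = 2 + 6 = 8)
Y(j) = 8*j
y(a) = (5 + a)²
y(Y(-1)) - n(J(-4)) = (5 + 8*(-1))² - (-12 - 1*(-4)) = (5 - 8)² - (-12 + 4) = (-3)² - 1*(-8) = 9 + 8 = 17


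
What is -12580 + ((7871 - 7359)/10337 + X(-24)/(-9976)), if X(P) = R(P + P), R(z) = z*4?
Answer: -162158320068/12890239 ≈ -12580.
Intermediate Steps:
R(z) = 4*z
X(P) = 8*P (X(P) = 4*(P + P) = 4*(2*P) = 8*P)
-12580 + ((7871 - 7359)/10337 + X(-24)/(-9976)) = -12580 + ((7871 - 7359)/10337 + (8*(-24))/(-9976)) = -12580 + (512*(1/10337) - 192*(-1/9976)) = -12580 + (512/10337 + 24/1247) = -12580 + 886552/12890239 = -162158320068/12890239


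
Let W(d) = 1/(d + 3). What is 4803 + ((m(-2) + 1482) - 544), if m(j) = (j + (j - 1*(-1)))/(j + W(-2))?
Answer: 5744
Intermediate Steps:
W(d) = 1/(3 + d)
m(j) = (1 + 2*j)/(1 + j) (m(j) = (j + (j - 1*(-1)))/(j + 1/(3 - 2)) = (j + (j + 1))/(j + 1/1) = (j + (1 + j))/(j + 1) = (1 + 2*j)/(1 + j))
4803 + ((m(-2) + 1482) - 544) = 4803 + (((1 + 2*(-2))/(1 - 2) + 1482) - 544) = 4803 + (((1 - 4)/(-1) + 1482) - 544) = 4803 + ((-1*(-3) + 1482) - 544) = 4803 + ((3 + 1482) - 544) = 4803 + (1485 - 544) = 4803 + 941 = 5744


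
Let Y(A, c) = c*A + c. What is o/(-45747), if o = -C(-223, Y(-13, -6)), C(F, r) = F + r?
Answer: -151/45747 ≈ -0.0033008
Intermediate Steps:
Y(A, c) = c + A*c (Y(A, c) = A*c + c = c + A*c)
o = 151 (o = -(-223 - 6*(1 - 13)) = -(-223 - 6*(-12)) = -(-223 + 72) = -1*(-151) = 151)
o/(-45747) = 151/(-45747) = 151*(-1/45747) = -151/45747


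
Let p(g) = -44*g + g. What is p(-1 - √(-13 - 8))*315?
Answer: 13545 + 13545*I*√21 ≈ 13545.0 + 62071.0*I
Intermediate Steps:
p(g) = -43*g
p(-1 - √(-13 - 8))*315 = -43*(-1 - √(-13 - 8))*315 = -43*(-1 - √(-21))*315 = -43*(-1 - I*√21)*315 = (43 + 43*I*√21)*315 = 13545 + 13545*I*√21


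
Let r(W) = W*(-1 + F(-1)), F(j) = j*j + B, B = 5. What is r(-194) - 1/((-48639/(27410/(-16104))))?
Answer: -379892004865/391641228 ≈ -970.00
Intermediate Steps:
F(j) = 5 + j² (F(j) = j*j + 5 = j² + 5 = 5 + j²)
r(W) = 5*W (r(W) = W*(-1 + (5 + (-1)²)) = W*(-1 + (5 + 1)) = W*(-1 + 6) = W*5 = 5*W)
r(-194) - 1/((-48639/(27410/(-16104)))) = 5*(-194) - 1/((-48639/(27410/(-16104)))) = -970 - 1/((-48639/(27410*(-1/16104)))) = -970 - 1/((-48639/(-13705/8052))) = -970 - 1/((-48639*(-8052/13705))) = -970 - 1/391641228/13705 = -970 - 1*13705/391641228 = -970 - 13705/391641228 = -379892004865/391641228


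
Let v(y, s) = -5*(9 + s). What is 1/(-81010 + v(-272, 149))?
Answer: -1/81800 ≈ -1.2225e-5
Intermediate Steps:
v(y, s) = -45 - 5*s
1/(-81010 + v(-272, 149)) = 1/(-81010 + (-45 - 5*149)) = 1/(-81010 + (-45 - 745)) = 1/(-81010 - 790) = 1/(-81800) = -1/81800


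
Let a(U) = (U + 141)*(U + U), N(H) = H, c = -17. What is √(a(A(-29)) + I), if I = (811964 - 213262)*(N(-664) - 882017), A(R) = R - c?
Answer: I*√528462883158 ≈ 7.2695e+5*I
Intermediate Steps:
A(R) = 17 + R (A(R) = R - 1*(-17) = R + 17 = 17 + R)
I = -528462880062 (I = (811964 - 213262)*(-664 - 882017) = 598702*(-882681) = -528462880062)
a(U) = 2*U*(141 + U) (a(U) = (141 + U)*(2*U) = 2*U*(141 + U))
√(a(A(-29)) + I) = √(2*(17 - 29)*(141 + (17 - 29)) - 528462880062) = √(2*(-12)*(141 - 12) - 528462880062) = √(2*(-12)*129 - 528462880062) = √(-3096 - 528462880062) = √(-528462883158) = I*√528462883158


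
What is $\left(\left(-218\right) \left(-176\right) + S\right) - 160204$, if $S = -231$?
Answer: $-122067$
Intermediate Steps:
$\left(\left(-218\right) \left(-176\right) + S\right) - 160204 = \left(\left(-218\right) \left(-176\right) - 231\right) - 160204 = \left(38368 - 231\right) - 160204 = 38137 - 160204 = -122067$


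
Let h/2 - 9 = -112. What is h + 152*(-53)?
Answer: -8262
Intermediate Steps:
h = -206 (h = 18 + 2*(-112) = 18 - 224 = -206)
h + 152*(-53) = -206 + 152*(-53) = -206 - 8056 = -8262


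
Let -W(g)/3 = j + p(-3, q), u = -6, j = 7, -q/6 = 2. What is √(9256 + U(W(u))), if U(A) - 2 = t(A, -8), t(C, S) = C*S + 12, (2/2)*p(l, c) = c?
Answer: 5*√366 ≈ 95.656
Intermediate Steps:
q = -12 (q = -6*2 = -12)
p(l, c) = c
W(g) = 15 (W(g) = -3*(7 - 12) = -3*(-5) = 15)
t(C, S) = 12 + C*S
U(A) = 14 - 8*A (U(A) = 2 + (12 + A*(-8)) = 2 + (12 - 8*A) = 14 - 8*A)
√(9256 + U(W(u))) = √(9256 + (14 - 8*15)) = √(9256 + (14 - 120)) = √(9256 - 106) = √9150 = 5*√366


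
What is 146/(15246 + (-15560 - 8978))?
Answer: -73/4646 ≈ -0.015712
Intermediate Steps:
146/(15246 + (-15560 - 8978)) = 146/(15246 - 24538) = 146/(-9292) = -1/9292*146 = -73/4646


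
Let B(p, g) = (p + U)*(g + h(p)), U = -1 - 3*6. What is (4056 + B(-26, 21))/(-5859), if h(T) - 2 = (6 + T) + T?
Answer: -1697/1953 ≈ -0.86892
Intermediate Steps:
U = -19 (U = -1 - 18 = -19)
h(T) = 8 + 2*T (h(T) = 2 + ((6 + T) + T) = 2 + (6 + 2*T) = 8 + 2*T)
B(p, g) = (-19 + p)*(8 + g + 2*p) (B(p, g) = (p - 19)*(g + (8 + 2*p)) = (-19 + p)*(8 + g + 2*p))
(4056 + B(-26, 21))/(-5859) = (4056 + (-152 - 30*(-26) - 19*21 + 2*(-26)² + 21*(-26)))/(-5859) = (4056 + (-152 + 780 - 399 + 2*676 - 546))*(-1/5859) = (4056 + (-152 + 780 - 399 + 1352 - 546))*(-1/5859) = (4056 + 1035)*(-1/5859) = 5091*(-1/5859) = -1697/1953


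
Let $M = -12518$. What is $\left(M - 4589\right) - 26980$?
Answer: $-44087$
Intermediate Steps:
$\left(M - 4589\right) - 26980 = \left(-12518 - 4589\right) - 26980 = -17107 - 26980 = -44087$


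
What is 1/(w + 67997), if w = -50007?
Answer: 1/17990 ≈ 5.5586e-5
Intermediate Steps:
1/(w + 67997) = 1/(-50007 + 67997) = 1/17990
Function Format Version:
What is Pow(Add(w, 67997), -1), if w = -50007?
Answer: Rational(1, 17990) ≈ 5.5586e-5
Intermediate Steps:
Pow(Add(w, 67997), -1) = Pow(Add(-50007, 67997), -1) = Pow(17990, -1) = Rational(1, 17990)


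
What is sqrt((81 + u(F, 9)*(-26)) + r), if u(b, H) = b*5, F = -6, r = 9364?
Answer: 5*sqrt(409) ≈ 101.12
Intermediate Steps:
u(b, H) = 5*b
sqrt((81 + u(F, 9)*(-26)) + r) = sqrt((81 + (5*(-6))*(-26)) + 9364) = sqrt((81 - 30*(-26)) + 9364) = sqrt((81 + 780) + 9364) = sqrt(861 + 9364) = sqrt(10225) = 5*sqrt(409)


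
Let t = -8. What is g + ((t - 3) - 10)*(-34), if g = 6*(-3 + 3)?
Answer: 714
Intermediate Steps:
g = 0 (g = 6*0 = 0)
g + ((t - 3) - 10)*(-34) = 0 + ((-8 - 3) - 10)*(-34) = 0 + (-11 - 10)*(-34) = 0 - 21*(-34) = 0 + 714 = 714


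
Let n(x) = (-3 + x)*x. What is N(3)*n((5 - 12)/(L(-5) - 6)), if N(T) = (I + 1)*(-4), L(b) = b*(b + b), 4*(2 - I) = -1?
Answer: -12649/1936 ≈ -6.5336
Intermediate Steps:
I = 9/4 (I = 2 - ¼*(-1) = 2 + ¼ = 9/4 ≈ 2.2500)
L(b) = 2*b² (L(b) = b*(2*b) = 2*b²)
n(x) = x*(-3 + x)
N(T) = -13 (N(T) = (9/4 + 1)*(-4) = (13/4)*(-4) = -13)
N(3)*n((5 - 12)/(L(-5) - 6)) = -13*(5 - 12)/(2*(-5)² - 6)*(-3 + (5 - 12)/(2*(-5)² - 6)) = -13*(-7/(2*25 - 6))*(-3 - 7/(2*25 - 6)) = -13*(-7/(50 - 6))*(-3 - 7/(50 - 6)) = -13*(-7/44)*(-3 - 7/44) = -13*(-7*1/44)*(-3 - 7*1/44) = -(-91)*(-3 - 7/44)/44 = -(-91)*(-139)/(44*44) = -13*973/1936 = -12649/1936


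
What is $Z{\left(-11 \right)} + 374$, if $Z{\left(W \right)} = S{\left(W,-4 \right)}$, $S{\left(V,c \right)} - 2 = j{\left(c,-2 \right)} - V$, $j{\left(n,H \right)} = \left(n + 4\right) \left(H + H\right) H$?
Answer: $387$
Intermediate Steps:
$j{\left(n,H \right)} = 2 H^{2} \left(4 + n\right)$ ($j{\left(n,H \right)} = \left(4 + n\right) 2 H H = 2 H \left(4 + n\right) H = 2 H^{2} \left(4 + n\right)$)
$S{\left(V,c \right)} = 34 - V + 8 c$ ($S{\left(V,c \right)} = 2 - \left(V - 2 \left(-2\right)^{2} \left(4 + c\right)\right) = 2 - \left(V - 8 \left(4 + c\right)\right) = 2 - \left(-32 + V - 8 c\right) = 2 + \left(32 - V + 8 c\right) = 34 - V + 8 c$)
$Z{\left(W \right)} = 2 - W$ ($Z{\left(W \right)} = 34 - W + 8 \left(-4\right) = 34 - W - 32 = 2 - W$)
$Z{\left(-11 \right)} + 374 = \left(2 - -11\right) + 374 = \left(2 + 11\right) + 374 = 13 + 374 = 387$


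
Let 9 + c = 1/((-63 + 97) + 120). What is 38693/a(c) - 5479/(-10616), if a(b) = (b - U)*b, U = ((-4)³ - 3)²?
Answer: 14998126858573/10184746603560 ≈ 1.4726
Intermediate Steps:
U = 4489 (U = (-64 - 3)² = (-67)² = 4489)
c = -1385/154 (c = -9 + 1/((-63 + 97) + 120) = -9 + 1/(34 + 120) = -9 + 1/154 = -1385/154 ≈ -8.9935)
a(b) = b*(-4489 + b) (a(b) = (b - 1*4489)*b = (b - 4489)*b = (-4489 + b)*b = b*(-4489 + b))
38693/a(c) - 5479/(-10616) = 38693/((-1385*(-4489 - 1385/154)/154)) - 5479/(-10616) = 38693/((-1385/154*(-692691/154))) - 5479*(-1/10616) = 38693/(959377035/23716) + 5479/10616 = 38693*(23716/959377035) + 5479/10616 = 917643188/959377035 + 5479/10616 = 14998126858573/10184746603560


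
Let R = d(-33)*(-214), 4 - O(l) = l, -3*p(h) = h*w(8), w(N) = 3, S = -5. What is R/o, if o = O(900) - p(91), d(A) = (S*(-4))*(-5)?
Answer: -4280/161 ≈ -26.584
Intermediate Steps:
p(h) = -h (p(h) = -h*3/3 = -h)
d(A) = -100 (d(A) = -5*(-4)*(-5) = 20*(-5) = -100)
O(l) = 4 - l
R = 21400 (R = -100*(-214) = 21400)
o = -805 (o = (4 - 1*900) - (-1)*91 = (4 - 900) - 1*(-91) = -896 + 91 = -805)
R/o = 21400/(-805) = 21400*(-1/805) = -4280/161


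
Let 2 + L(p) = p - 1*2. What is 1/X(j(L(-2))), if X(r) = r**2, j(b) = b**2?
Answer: 1/1296 ≈ 0.00077160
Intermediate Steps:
L(p) = -4 + p (L(p) = -2 + (p - 1*2) = -2 + (p - 2) = -2 + (-2 + p) = -4 + p)
1/X(j(L(-2))) = 1/(((-4 - 2)**2)**2) = 1/(((-6)**2)**2) = 1/(36**2) = 1/1296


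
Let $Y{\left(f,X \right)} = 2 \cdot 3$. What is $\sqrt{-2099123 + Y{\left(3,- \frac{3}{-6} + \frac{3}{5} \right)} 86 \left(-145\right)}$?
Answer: $i \sqrt{2173943} \approx 1474.4 i$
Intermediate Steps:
$Y{\left(f,X \right)} = 6$
$\sqrt{-2099123 + Y{\left(3,- \frac{3}{-6} + \frac{3}{5} \right)} 86 \left(-145\right)} = \sqrt{-2099123 + 6 \cdot 86 \left(-145\right)} = \sqrt{-2099123 + 516 \left(-145\right)} = \sqrt{-2099123 - 74820} = \sqrt{-2173943} = i \sqrt{2173943}$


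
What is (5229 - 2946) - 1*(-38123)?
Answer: 40406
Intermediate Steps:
(5229 - 2946) - 1*(-38123) = 2283 + 38123 = 40406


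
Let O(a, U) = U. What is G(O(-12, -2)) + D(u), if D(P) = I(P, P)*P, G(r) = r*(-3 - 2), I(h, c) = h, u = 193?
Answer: 37259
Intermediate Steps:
G(r) = -5*r (G(r) = r*(-5) = -5*r)
D(P) = P**2 (D(P) = P*P = P**2)
G(O(-12, -2)) + D(u) = -5*(-2) + 193**2 = 10 + 37249 = 37259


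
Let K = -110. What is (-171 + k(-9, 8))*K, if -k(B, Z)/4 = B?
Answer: 14850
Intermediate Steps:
k(B, Z) = -4*B
(-171 + k(-9, 8))*K = (-171 - 4*(-9))*(-110) = (-171 + 36)*(-110) = -135*(-110) = 14850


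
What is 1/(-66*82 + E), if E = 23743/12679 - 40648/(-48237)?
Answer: -611596923/3308301880193 ≈ -0.00018487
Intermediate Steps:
E = 1660667083/611596923 (E = 23743*(1/12679) - 40648*(-1/48237) = 23743/12679 + 40648/48237 = 1660667083/611596923 ≈ 2.7153)
1/(-66*82 + E) = 1/(-66*82 + 1660667083/611596923) = 1/(-5412 + 1660667083/611596923) = 1/(-3308301880193/611596923) = -611596923/3308301880193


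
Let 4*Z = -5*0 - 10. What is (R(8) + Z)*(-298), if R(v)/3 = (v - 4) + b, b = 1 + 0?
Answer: -3725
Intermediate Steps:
b = 1
R(v) = -9 + 3*v (R(v) = 3*((v - 4) + 1) = 3*((-4 + v) + 1) = 3*(-3 + v) = -9 + 3*v)
Z = -5/2 (Z = (-5*0 - 10)/4 = (0 - 10)/4 = (¼)*(-10) = -5/2 ≈ -2.5000)
(R(8) + Z)*(-298) = ((-9 + 3*8) - 5/2)*(-298) = ((-9 + 24) - 5/2)*(-298) = (15 - 5/2)*(-298) = (25/2)*(-298) = -3725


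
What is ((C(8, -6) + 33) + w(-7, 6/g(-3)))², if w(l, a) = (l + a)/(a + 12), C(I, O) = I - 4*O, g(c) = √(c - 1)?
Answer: 3607913/867 - 125020*I/2601 ≈ 4161.4 - 48.066*I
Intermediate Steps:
g(c) = √(-1 + c)
w(l, a) = (a + l)/(12 + a)
((C(8, -6) + 33) + w(-7, 6/g(-3)))² = (((8 - 4*(-6)) + 33) + (6/(√(-1 - 3)) - 7)/(12 + 6/(√(-1 - 3))))² = (((8 + 24) + 33) + (6/(√(-4)) - 7)/(12 + 6/(√(-4))))² = ((32 + 33) + (6/((2*I)) - 7)/(12 + 6/((2*I))))² = (65 + (6*(-I/2) - 7)/(12 + 6*(-I/2)))² = (65 + (-3*I - 7)/(12 - 3*I))² = (65 + ((12 + 3*I)/153)*(-7 - 3*I))² = (65 + (-7 - 3*I)*(12 + 3*I)/153)²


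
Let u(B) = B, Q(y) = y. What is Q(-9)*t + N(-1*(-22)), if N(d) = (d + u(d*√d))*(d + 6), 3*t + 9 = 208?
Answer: 19 + 616*√22 ≈ 2908.3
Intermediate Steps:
t = 199/3 (t = -3 + (⅓)*208 = -3 + 208/3 = 199/3 ≈ 66.333)
N(d) = (6 + d)*(d + d^(3/2)) (N(d) = (d + d*√d)*(d + 6) = (d + d^(3/2))*(6 + d) = (6 + d)*(d + d^(3/2)))
Q(-9)*t + N(-1*(-22)) = -9*199/3 + ((-1*(-22))² + (-1*(-22))^(5/2) + 6*(-1*(-22)) + 6*(-1*(-22))^(3/2)) = -597 + (22² + 22^(5/2) + 6*22 + 6*22^(3/2)) = -597 + (484 + 484*√22 + 132 + 6*(22*√22)) = -597 + (484 + 484*√22 + 132 + 132*√22) = -597 + (616 + 616*√22) = 19 + 616*√22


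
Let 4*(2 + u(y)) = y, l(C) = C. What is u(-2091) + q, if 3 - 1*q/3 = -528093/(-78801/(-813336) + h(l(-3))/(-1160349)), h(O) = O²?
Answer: 664498612253184061/40635262900 ≈ 1.6353e+7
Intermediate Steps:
u(y) = -2 + y/4
q = 166129983901847709/10158815725 (q = 9 - (-1584279)/(-78801/(-813336) + (-3)²/(-1160349)) = 9 - (-1584279)/(-78801*(-1/813336) + 9*(-1/1160349)) = 9 - (-1584279)/(26267/271112 - 3/386783) = 9 - (-1584279)/10158815725/104861512696 = 9 - (-1584279)*104861512696/10158815725 = 9 - 3*(-55376630824168728/10158815725) = 9 + 166129892472506184/10158815725 = 166129983901847709/10158815725 ≈ 1.6353e+7)
u(-2091) + q = (-2 + (¼)*(-2091)) + 166129983901847709/10158815725 = (-2 - 2091/4) + 166129983901847709/10158815725 = -2099/4 + 166129983901847709/10158815725 = 664498612253184061/40635262900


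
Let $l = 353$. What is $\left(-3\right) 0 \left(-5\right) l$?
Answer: $0$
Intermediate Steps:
$\left(-3\right) 0 \left(-5\right) l = \left(-3\right) 0 \left(-5\right) 353 = 0 \left(-5\right) 353 = 0 \cdot 353 = 0$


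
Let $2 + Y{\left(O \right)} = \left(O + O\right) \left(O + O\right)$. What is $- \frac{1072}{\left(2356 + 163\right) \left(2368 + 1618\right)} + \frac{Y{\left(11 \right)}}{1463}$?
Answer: $\frac{19992006}{60700801} \approx 0.32935$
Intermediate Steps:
$Y{\left(O \right)} = -2 + 4 O^{2}$ ($Y{\left(O \right)} = -2 + \left(O + O\right) \left(O + O\right) = -2 + 2 O 2 O = -2 + 4 O^{2}$)
$- \frac{1072}{\left(2356 + 163\right) \left(2368 + 1618\right)} + \frac{Y{\left(11 \right)}}{1463} = - \frac{1072}{\left(2356 + 163\right) \left(2368 + 1618\right)} + \frac{-2 + 4 \cdot 11^{2}}{1463} = - \frac{1072}{2519 \cdot 3986} + \left(-2 + 4 \cdot 121\right) \frac{1}{1463} = - \frac{1072}{10040734} + \left(-2 + 484\right) \frac{1}{1463} = \left(-1072\right) \frac{1}{10040734} + 482 \cdot \frac{1}{1463} = - \frac{536}{5020367} + \frac{482}{1463} = \frac{19992006}{60700801}$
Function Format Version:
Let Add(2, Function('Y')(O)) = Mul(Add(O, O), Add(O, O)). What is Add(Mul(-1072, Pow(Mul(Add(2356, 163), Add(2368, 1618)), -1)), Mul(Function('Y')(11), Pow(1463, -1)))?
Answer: Rational(19992006, 60700801) ≈ 0.32935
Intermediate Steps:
Function('Y')(O) = Add(-2, Mul(4, Pow(O, 2))) (Function('Y')(O) = Add(-2, Mul(Add(O, O), Add(O, O))) = Add(-2, Mul(Mul(2, O), Mul(2, O))) = Add(-2, Mul(4, Pow(O, 2))))
Add(Mul(-1072, Pow(Mul(Add(2356, 163), Add(2368, 1618)), -1)), Mul(Function('Y')(11), Pow(1463, -1))) = Add(Mul(-1072, Pow(Mul(Add(2356, 163), Add(2368, 1618)), -1)), Mul(Add(-2, Mul(4, Pow(11, 2))), Pow(1463, -1))) = Add(Mul(-1072, Pow(Mul(2519, 3986), -1)), Mul(Add(-2, Mul(4, 121)), Rational(1, 1463))) = Add(Mul(-1072, Pow(10040734, -1)), Mul(Add(-2, 484), Rational(1, 1463))) = Add(Mul(-1072, Rational(1, 10040734)), Mul(482, Rational(1, 1463))) = Add(Rational(-536, 5020367), Rational(482, 1463)) = Rational(19992006, 60700801)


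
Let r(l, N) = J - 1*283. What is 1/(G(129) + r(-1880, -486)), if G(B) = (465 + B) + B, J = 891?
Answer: 1/1331 ≈ 0.00075131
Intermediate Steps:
r(l, N) = 608 (r(l, N) = 891 - 1*283 = 891 - 283 = 608)
G(B) = 465 + 2*B
1/(G(129) + r(-1880, -486)) = 1/((465 + 2*129) + 608) = 1/((465 + 258) + 608) = 1/(723 + 608) = 1/1331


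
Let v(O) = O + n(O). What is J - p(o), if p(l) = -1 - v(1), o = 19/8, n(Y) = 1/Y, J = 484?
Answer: 487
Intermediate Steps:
n(Y) = 1/Y
v(O) = O + 1/O
o = 19/8 (o = 19*(⅛) = 19/8 ≈ 2.3750)
p(l) = -3 (p(l) = -1 - (1 + 1/1) = -1 - (1 + 1) = -1 - 1*2 = -1 - 2 = -3)
J - p(o) = 484 - 1*(-3) = 484 + 3 = 487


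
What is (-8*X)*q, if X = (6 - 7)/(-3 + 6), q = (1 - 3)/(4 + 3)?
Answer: -16/21 ≈ -0.76190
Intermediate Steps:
q = -2/7 ≈ -0.28571
X = -1/3 ≈ -0.33333
(-8*X)*q = -8*(-1/3)*(-2/7) = (8/3)*(-2/7) = -16/21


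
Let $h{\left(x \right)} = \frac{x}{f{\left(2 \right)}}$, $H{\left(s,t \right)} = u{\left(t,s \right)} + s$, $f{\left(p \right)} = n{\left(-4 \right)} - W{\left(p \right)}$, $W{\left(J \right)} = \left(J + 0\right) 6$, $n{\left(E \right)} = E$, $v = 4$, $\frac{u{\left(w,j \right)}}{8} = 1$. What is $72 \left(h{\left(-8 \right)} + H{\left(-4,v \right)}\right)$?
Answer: $324$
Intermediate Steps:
$u{\left(w,j \right)} = 8$ ($u{\left(w,j \right)} = 8 \cdot 1 = 8$)
$W{\left(J \right)} = 6 J$ ($W{\left(J \right)} = J 6 = 6 J$)
$f{\left(p \right)} = -4 - 6 p$
$H{\left(s,t \right)} = 8 + s$
$h{\left(x \right)} = - \frac{x}{16}$ ($h{\left(x \right)} = \frac{x}{-4 - 12} = \frac{x}{-16} = x \left(- \frac{1}{16}\right) = - \frac{x}{16}$)
$72 \left(h{\left(-8 \right)} + H{\left(-4,v \right)}\right) = 72 \left(\left(- \frac{1}{16}\right) \left(-8\right) + \left(8 - 4\right)\right) = 72 \left(\frac{1}{2} + 4\right) = 72 \cdot \frac{9}{2} = 324$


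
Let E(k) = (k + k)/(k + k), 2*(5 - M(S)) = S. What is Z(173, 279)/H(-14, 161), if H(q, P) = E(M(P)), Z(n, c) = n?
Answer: 173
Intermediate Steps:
M(S) = 5 - S/2
E(k) = 1 (E(k) = (2*k)/((2*k)) = (2*k)*(1/(2*k)) = 1)
H(q, P) = 1
Z(173, 279)/H(-14, 161) = 173/1 = 173*1 = 173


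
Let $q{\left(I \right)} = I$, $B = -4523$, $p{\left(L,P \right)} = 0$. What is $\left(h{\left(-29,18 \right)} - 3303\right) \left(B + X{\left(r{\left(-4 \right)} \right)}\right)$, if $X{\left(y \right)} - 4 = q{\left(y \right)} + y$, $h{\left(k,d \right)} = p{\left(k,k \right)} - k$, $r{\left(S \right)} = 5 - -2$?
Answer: $14749370$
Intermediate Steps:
$r{\left(S \right)} = 7$ ($r{\left(S \right)} = 5 + 2 = 7$)
$h{\left(k,d \right)} = - k$ ($h{\left(k,d \right)} = 0 - k = - k$)
$X{\left(y \right)} = 4 + 2 y$ ($X{\left(y \right)} = 4 + \left(y + y\right) = 4 + 2 y$)
$\left(h{\left(-29,18 \right)} - 3303\right) \left(B + X{\left(r{\left(-4 \right)} \right)}\right) = \left(\left(-1\right) \left(-29\right) - 3303\right) \left(-4523 + \left(4 + 2 \cdot 7\right)\right) = \left(29 - 3303\right) \left(-4523 + \left(4 + 14\right)\right) = - 3274 \left(-4523 + 18\right) = \left(-3274\right) \left(-4505\right) = 14749370$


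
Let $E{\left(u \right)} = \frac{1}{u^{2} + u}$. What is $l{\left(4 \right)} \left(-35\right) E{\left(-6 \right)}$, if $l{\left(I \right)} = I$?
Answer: $- \frac{14}{3} \approx -4.6667$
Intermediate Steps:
$E{\left(u \right)} = \frac{1}{u + u^{2}}$
$l{\left(4 \right)} \left(-35\right) E{\left(-6 \right)} = 4 \left(-35\right) \frac{1}{\left(-6\right) \left(1 - 6\right)} = - 140 \left(- \frac{1}{6 \left(-5\right)}\right) = - 140 \left(\left(- \frac{1}{6}\right) \left(- \frac{1}{5}\right)\right) = \left(-140\right) \frac{1}{30} = - \frac{14}{3}$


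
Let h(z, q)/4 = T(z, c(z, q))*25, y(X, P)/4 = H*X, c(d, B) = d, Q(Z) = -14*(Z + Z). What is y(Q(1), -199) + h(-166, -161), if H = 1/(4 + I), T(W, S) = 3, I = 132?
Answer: 5086/17 ≈ 299.18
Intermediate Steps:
Q(Z) = -28*Z
H = 1/136 (H = 1/(4 + 132) = 1/136 ≈ 0.0073529)
y(X, P) = X/34 (y(X, P) = 4*(X/136) = X/34)
h(z, q) = 300 (h(z, q) = 4*(3*25) = 4*75 = 300)
y(Q(1), -199) + h(-166, -161) = (-28*1)/34 + 300 = (1/34)*(-28) + 300 = -14/17 + 300 = 5086/17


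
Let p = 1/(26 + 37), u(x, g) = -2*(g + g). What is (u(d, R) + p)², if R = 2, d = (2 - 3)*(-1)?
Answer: 253009/3969 ≈ 63.746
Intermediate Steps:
d = 1 (d = -1*(-1) = 1)
u(x, g) = -4*g
p = 1/63 ≈ 0.015873
(u(d, R) + p)² = (-4*2 + 1/63)² = (-8 + 1/63)² = (-503/63)² = 253009/3969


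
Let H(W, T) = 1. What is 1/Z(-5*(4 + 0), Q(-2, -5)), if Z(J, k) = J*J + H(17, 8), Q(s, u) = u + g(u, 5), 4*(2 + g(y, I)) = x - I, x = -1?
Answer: 1/401 ≈ 0.0024938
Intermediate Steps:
g(y, I) = -9/4 - I/4 (g(y, I) = -2 + (-1 - I)/4 = -2 + (-¼ - I/4) = -9/4 - I/4)
Q(s, u) = -7/2 + u (Q(s, u) = u + (-9/4 - ¼*5) = u + (-9/4 - 5/4) = u - 7/2 = -7/2 + u)
Z(J, k) = 1 + J² (Z(J, k) = J*J + 1 = J² + 1 = 1 + J²)
1/Z(-5*(4 + 0), Q(-2, -5)) = 1/(1 + (-5*(4 + 0))²) = 1/(1 + (-5*4)²) = 1/(1 + (-20)²) = 1/(1 + 400) = 1/401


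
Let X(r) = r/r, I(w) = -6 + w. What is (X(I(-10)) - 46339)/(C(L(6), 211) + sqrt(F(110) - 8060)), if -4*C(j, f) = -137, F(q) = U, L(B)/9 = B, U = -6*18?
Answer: -8464408/49819 + 494272*I*sqrt(2042)/49819 ≈ -169.9 + 448.33*I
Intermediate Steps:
X(r) = 1
U = -108
L(B) = 9*B
F(q) = -108
C(j, f) = 137/4 (C(j, f) = -1/4*(-137) = 137/4)
(X(I(-10)) - 46339)/(C(L(6), 211) + sqrt(F(110) - 8060)) = (1 - 46339)/(137/4 + sqrt(-108 - 8060)) = -46338/(137/4 + sqrt(-8168)) = -46338/(137/4 + 2*I*sqrt(2042))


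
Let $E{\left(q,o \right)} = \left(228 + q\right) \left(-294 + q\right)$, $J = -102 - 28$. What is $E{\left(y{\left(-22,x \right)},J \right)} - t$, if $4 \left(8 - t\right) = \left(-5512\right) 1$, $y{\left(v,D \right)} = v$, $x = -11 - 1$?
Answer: $-66482$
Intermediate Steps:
$x = -12$
$t = 1386$ ($t = 8 - \frac{\left(-5512\right) 1}{4} = 8 - -1378 = 8 + 1378 = 1386$)
$J = -130$ ($J = -102 - 28 = -130$)
$E{\left(q,o \right)} = \left(-294 + q\right) \left(228 + q\right)$
$E{\left(y{\left(-22,x \right)},J \right)} - t = \left(-67032 + \left(-22\right)^{2} - -1452\right) - 1386 = \left(-67032 + 484 + 1452\right) - 1386 = -65096 - 1386 = -66482$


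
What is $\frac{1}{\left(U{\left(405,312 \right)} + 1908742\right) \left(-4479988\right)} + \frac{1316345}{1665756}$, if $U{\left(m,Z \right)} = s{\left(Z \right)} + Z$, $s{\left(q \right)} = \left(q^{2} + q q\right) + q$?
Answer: $\frac{3102011969162295671}{3925410929281155528} \approx 0.79024$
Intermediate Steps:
$s{\left(q \right)} = q + 2 q^{2}$ ($s{\left(q \right)} = \left(q^{2} + q^{2}\right) + q = 2 q^{2} + q = q + 2 q^{2}$)
$U{\left(m,Z \right)} = Z + Z \left(1 + 2 Z\right)$ ($U{\left(m,Z \right)} = Z \left(1 + 2 Z\right) + Z = Z + Z \left(1 + 2 Z\right)$)
$\frac{1}{\left(U{\left(405,312 \right)} + 1908742\right) \left(-4479988\right)} + \frac{1316345}{1665756} = \frac{1}{\left(2 \cdot 312 \left(1 + 312\right) + 1908742\right) \left(-4479988\right)} + \frac{1316345}{1665756} = \frac{1}{2 \cdot 312 \cdot 313 + 1908742} \left(- \frac{1}{4479988}\right) + 1316345 \cdot \frac{1}{1665756} = \frac{1}{195312 + 1908742} \left(- \frac{1}{4479988}\right) + \frac{1316345}{1665756} = \frac{1}{2104054} \left(- \frac{1}{4479988}\right) + \frac{1316345}{1665756} = - \frac{1}{9426136671352} + \frac{1316345}{1665756} = \frac{3102011969162295671}{3925410929281155528}$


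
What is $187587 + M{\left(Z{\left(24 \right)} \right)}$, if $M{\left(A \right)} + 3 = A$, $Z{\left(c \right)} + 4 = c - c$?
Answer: $187580$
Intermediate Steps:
$Z{\left(c \right)} = -4$ ($Z{\left(c \right)} = -4 + \left(c - c\right) = -4 + 0 = -4$)
$M{\left(A \right)} = -3 + A$
$187587 + M{\left(Z{\left(24 \right)} \right)} = 187587 - 7 = 187580$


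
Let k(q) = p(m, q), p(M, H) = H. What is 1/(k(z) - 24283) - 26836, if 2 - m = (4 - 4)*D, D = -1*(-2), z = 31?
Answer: -650826673/24252 ≈ -26836.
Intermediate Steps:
D = 2
m = 2 (m = 2 - (4 - 4)*2 = 2 - 0*2 = 2 - 1*0 = 2 + 0 = 2)
k(q) = q
1/(k(z) - 24283) - 26836 = 1/(31 - 24283) - 26836 = 1/(-24252) - 26836 = -1/24252 - 26836 = -650826673/24252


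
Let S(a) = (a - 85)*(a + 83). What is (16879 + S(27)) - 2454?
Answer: 8045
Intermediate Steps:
S(a) = (-85 + a)*(83 + a)
(16879 + S(27)) - 2454 = (16879 + (-7055 + 27² - 2*27)) - 2454 = (16879 + (-7055 + 729 - 54)) - 2454 = (16879 - 6380) - 2454 = 10499 - 2454 = 8045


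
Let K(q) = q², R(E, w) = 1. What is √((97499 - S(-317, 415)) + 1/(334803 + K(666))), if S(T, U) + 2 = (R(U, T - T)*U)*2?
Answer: √58567422831117510/778359 ≈ 310.92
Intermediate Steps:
S(T, U) = -2 + 2*U (S(T, U) = -2 + (1*U)*2 = -2 + U*2 = -2 + 2*U)
√((97499 - S(-317, 415)) + 1/(334803 + K(666))) = √((97499 - (-2 + 2*415)) + 1/(334803 + 666²)) = √((97499 - (-2 + 830)) + 1/(334803 + 443556)) = √((97499 - 1*828) + 1/778359) = √((97499 - 828) + 1/778359) = √(96671 + 1/778359) = √(75244742890/778359) = √58567422831117510/778359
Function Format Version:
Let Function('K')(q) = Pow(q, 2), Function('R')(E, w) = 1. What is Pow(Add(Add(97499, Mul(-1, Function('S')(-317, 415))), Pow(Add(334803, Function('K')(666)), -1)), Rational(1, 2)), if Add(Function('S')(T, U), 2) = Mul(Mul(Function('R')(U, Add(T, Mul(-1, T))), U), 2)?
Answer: Mul(Rational(1, 778359), Pow(58567422831117510, Rational(1, 2))) ≈ 310.92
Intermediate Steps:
Function('S')(T, U) = Add(-2, Mul(2, U)) (Function('S')(T, U) = Add(-2, Mul(Mul(1, U), 2)) = Add(-2, Mul(U, 2)) = Add(-2, Mul(2, U)))
Pow(Add(Add(97499, Mul(-1, Function('S')(-317, 415))), Pow(Add(334803, Function('K')(666)), -1)), Rational(1, 2)) = Pow(Add(Add(97499, Mul(-1, Add(-2, Mul(2, 415)))), Pow(Add(334803, Pow(666, 2)), -1)), Rational(1, 2)) = Pow(Add(Add(97499, Mul(-1, Add(-2, 830))), Pow(Add(334803, 443556), -1)), Rational(1, 2)) = Pow(Add(Add(97499, Mul(-1, 828)), Pow(778359, -1)), Rational(1, 2)) = Pow(Add(Add(97499, -828), Rational(1, 778359)), Rational(1, 2)) = Pow(Add(96671, Rational(1, 778359)), Rational(1, 2)) = Pow(Rational(75244742890, 778359), Rational(1, 2)) = Mul(Rational(1, 778359), Pow(58567422831117510, Rational(1, 2)))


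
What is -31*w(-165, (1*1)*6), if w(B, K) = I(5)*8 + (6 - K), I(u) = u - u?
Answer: 0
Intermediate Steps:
I(u) = 0
w(B, K) = 6 - K (w(B, K) = 0*8 + (6 - K) = 0 + (6 - K) = 6 - K)
-31*w(-165, (1*1)*6) = -31*(6 - 1*1*6) = -31*(6 - 6) = -31*0 = 0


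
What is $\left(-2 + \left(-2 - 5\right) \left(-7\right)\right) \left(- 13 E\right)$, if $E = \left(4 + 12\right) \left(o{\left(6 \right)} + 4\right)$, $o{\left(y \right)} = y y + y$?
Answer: $-449696$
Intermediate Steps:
$o{\left(y \right)} = y + y^{2}$ ($o{\left(y \right)} = y^{2} + y = y + y^{2}$)
$E = 736$ ($E = \left(4 + 12\right) \left(6 \left(1 + 6\right) + 4\right) = 16 \left(6 \cdot 7 + 4\right) = 16 \left(42 + 4\right) = 16 \cdot 46 = 736$)
$\left(-2 + \left(-2 - 5\right) \left(-7\right)\right) \left(- 13 E\right) = \left(-2 + \left(-2 - 5\right) \left(-7\right)\right) \left(\left(-13\right) 736\right) = \left(-2 - -49\right) \left(-9568\right) = \left(-2 + 49\right) \left(-9568\right) = 47 \left(-9568\right) = -449696$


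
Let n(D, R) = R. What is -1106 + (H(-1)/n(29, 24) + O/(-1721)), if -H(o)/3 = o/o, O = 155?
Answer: -15230369/13768 ≈ -1106.2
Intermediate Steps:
H(o) = -3 (H(o) = -3*o/o = -3*1 = -3)
-1106 + (H(-1)/n(29, 24) + O/(-1721)) = -1106 + (-3/24 + 155/(-1721)) = -1106 + (-3*1/24 + 155*(-1/1721)) = -1106 + (-⅛ - 155/1721) = -1106 - 2961/13768 = -15230369/13768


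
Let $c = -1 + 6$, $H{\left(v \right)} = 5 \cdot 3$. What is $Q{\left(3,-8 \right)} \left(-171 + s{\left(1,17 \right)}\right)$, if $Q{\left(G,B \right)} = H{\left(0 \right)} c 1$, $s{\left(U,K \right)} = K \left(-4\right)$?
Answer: $-17925$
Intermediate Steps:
$H{\left(v \right)} = 15$
$c = 5$
$s{\left(U,K \right)} = - 4 K$
$Q{\left(G,B \right)} = 75$ ($Q{\left(G,B \right)} = 15 \cdot 5 \cdot 1 = 75 \cdot 1 = 75$)
$Q{\left(3,-8 \right)} \left(-171 + s{\left(1,17 \right)}\right) = 75 \left(-171 - 68\right) = 75 \left(-239\right) = -17925$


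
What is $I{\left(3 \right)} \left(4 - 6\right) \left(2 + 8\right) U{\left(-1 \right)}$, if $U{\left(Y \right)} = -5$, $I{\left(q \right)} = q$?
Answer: $300$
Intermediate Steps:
$I{\left(3 \right)} \left(4 - 6\right) \left(2 + 8\right) U{\left(-1 \right)} = 3 \left(4 - 6\right) \left(2 + 8\right) \left(-5\right) = 3 \left(\left(-2\right) 10\right) \left(-5\right) = 3 \left(-20\right) \left(-5\right) = \left(-60\right) \left(-5\right) = 300$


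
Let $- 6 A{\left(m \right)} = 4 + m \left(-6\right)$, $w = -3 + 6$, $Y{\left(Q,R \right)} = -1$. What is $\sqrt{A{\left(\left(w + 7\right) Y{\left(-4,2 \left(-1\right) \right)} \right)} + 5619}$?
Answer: $\frac{5 \sqrt{2019}}{3} \approx 74.889$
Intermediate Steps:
$w = 3$
$A{\left(m \right)} = - \frac{2}{3} + m$ ($A{\left(m \right)} = - \frac{4 + m \left(-6\right)}{6} = - \frac{4 - 6 m}{6} = - \frac{2}{3} + m$)
$\sqrt{A{\left(\left(w + 7\right) Y{\left(-4,2 \left(-1\right) \right)} \right)} + 5619} = \sqrt{\left(- \frac{2}{3} + \left(3 + 7\right) \left(-1\right)\right) + 5619} = \sqrt{\left(- \frac{2}{3} + 10 \left(-1\right)\right) + 5619} = \sqrt{\left(- \frac{2}{3} - 10\right) + 5619} = \sqrt{- \frac{32}{3} + 5619} = \sqrt{\frac{16825}{3}} = \frac{5 \sqrt{2019}}{3}$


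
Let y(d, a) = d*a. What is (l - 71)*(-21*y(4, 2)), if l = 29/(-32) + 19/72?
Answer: 144431/12 ≈ 12036.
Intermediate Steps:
y(d, a) = a*d
l = -185/288 (l = 29*(-1/32) + 19*(1/72) = -29/32 + 19/72 = -185/288 ≈ -0.64236)
(l - 71)*(-21*y(4, 2)) = (-185/288 - 71)*(-42*4) = -(-144431)*8/96 = -20633/288*(-168) = 144431/12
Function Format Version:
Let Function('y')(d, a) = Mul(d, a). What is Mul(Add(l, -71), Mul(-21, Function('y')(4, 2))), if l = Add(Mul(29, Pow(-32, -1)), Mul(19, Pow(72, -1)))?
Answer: Rational(144431, 12) ≈ 12036.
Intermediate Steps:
Function('y')(d, a) = Mul(a, d)
l = Rational(-185, 288) (l = Add(Mul(29, Rational(-1, 32)), Mul(19, Rational(1, 72))) = Add(Rational(-29, 32), Rational(19, 72)) = Rational(-185, 288) ≈ -0.64236)
Mul(Add(l, -71), Mul(-21, Function('y')(4, 2))) = Mul(Add(Rational(-185, 288), -71), Mul(-21, Mul(2, 4))) = Mul(Rational(-20633, 288), Mul(-21, 8)) = Mul(Rational(-20633, 288), -168) = Rational(144431, 12)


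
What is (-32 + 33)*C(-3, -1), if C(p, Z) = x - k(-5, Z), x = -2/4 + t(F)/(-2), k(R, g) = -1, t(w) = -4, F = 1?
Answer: 5/2 ≈ 2.5000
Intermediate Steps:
x = 3/2 (x = -2/4 - 4/(-2) = -2*1/4 - 4*(-1/2) = -1/2 + 2 = 3/2 ≈ 1.5000)
C(p, Z) = 5/2 (C(p, Z) = 3/2 - 1*(-1) = 3/2 + 1 = 5/2)
(-32 + 33)*C(-3, -1) = (-32 + 33)*(5/2) = 1*(5/2) = 5/2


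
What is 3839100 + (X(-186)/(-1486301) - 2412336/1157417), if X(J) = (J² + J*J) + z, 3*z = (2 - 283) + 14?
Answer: 6604285062466818613/1720270044517 ≈ 3.8391e+6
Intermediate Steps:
z = -89 (z = ((2 - 283) + 14)/3 = (-281 + 14)/3 = (⅓)*(-267) = -89)
X(J) = -89 + 2*J² (X(J) = (J² + J*J) - 89 = (J² + J²) - 89 = 2*J² - 89 = -89 + 2*J²)
3839100 + (X(-186)/(-1486301) - 2412336/1157417) = 3839100 + ((-89 + 2*(-186)²)/(-1486301) - 2412336/1157417) = 3839100 + ((-89 + 2*34596)*(-1/1486301) - 2412336*1/1157417) = 3839100 + ((-89 + 69192)*(-1/1486301) - 2412336/1157417) = 3839100 + (69103*(-1/1486301) - 2412336/1157417) = 3839100 + (-69103/1486301 - 2412336/1157417) = 3839100 - 3665438396087/1720270044517 = 6604285062466818613/1720270044517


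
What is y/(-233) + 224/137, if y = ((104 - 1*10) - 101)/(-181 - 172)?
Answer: 18422817/11268113 ≈ 1.6350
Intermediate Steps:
y = 7/353 (y = ((104 - 10) - 101)/(-353) = (94 - 101)*(-1/353) = -7*(-1/353) = 7/353 ≈ 0.019830)
y/(-233) + 224/137 = (7/353)/(-233) + 224/137 = (7/353)*(-1/233) + 224*(1/137) = -7/82249 + 224/137 = 18422817/11268113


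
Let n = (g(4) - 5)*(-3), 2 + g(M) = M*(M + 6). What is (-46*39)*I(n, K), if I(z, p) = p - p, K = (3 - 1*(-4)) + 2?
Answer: 0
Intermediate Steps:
g(M) = -2 + M*(6 + M) (g(M) = -2 + M*(M + 6) = -2 + M*(6 + M))
K = 9 (K = (3 + 4) + 2 = 7 + 2 = 9)
n = -99 (n = ((-2 + 4**2 + 6*4) - 5)*(-3) = ((-2 + 16 + 24) - 5)*(-3) = (38 - 5)*(-3) = 33*(-3) = -99)
I(z, p) = 0
(-46*39)*I(n, K) = -46*39*0 = -1794*0 = 0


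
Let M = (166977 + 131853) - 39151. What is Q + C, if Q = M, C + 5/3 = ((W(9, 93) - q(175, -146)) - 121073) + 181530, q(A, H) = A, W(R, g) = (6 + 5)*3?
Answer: 959977/3 ≈ 3.1999e+5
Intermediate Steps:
W(R, g) = 33 (W(R, g) = 11*3 = 33)
M = 259679 (M = 298830 - 39151 = 259679)
C = 180940/3 (C = -5/3 + (((33 - 1*175) - 121073) + 181530) = -5/3 + (((33 - 175) - 121073) + 181530) = -5/3 + ((-142 - 121073) + 181530) = -5/3 + (-121215 + 181530) = -5/3 + 60315 = 180940/3 ≈ 60313.)
Q = 259679
Q + C = 259679 + 180940/3 = 959977/3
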